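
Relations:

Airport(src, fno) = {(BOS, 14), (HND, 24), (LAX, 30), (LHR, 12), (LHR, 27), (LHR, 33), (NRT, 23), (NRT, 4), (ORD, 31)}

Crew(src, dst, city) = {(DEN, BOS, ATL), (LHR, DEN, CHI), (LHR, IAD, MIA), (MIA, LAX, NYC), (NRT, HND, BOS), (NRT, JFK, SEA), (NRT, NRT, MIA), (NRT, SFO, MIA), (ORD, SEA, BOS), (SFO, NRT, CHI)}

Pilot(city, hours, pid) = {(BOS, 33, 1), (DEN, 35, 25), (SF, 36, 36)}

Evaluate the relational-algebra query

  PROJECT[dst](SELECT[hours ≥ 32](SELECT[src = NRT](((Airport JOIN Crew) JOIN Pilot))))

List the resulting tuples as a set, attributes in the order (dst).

Joining Airport and Crew on src yields {(LHR, 12, DEN, CHI), (LHR, 12, IAD, MIA), (LHR, 27, DEN, CHI), (LHR, 27, IAD, MIA), (LHR, 33, DEN, CHI), (LHR, 33, IAD, MIA), (NRT, 23, HND, BOS), (NRT, 23, JFK, SEA), (NRT, 23, NRT, MIA), (NRT, 23, SFO, MIA), (NRT, 4, HND, BOS), (NRT, 4, JFK, SEA), (NRT, 4, NRT, MIA), (NRT, 4, SFO, MIA), (ORD, 31, SEA, BOS)}.
Joining (Airport JOIN Crew) and Pilot on city yields {(NRT, 23, HND, BOS, 33, 1), (NRT, 4, HND, BOS, 33, 1), (ORD, 31, SEA, BOS, 33, 1)}.
Filtering on src = NRT leaves {(NRT, 23, HND, BOS, 33, 1), (NRT, 4, HND, BOS, 33, 1)}.
Filtering on hours ≥ 32 leaves {(NRT, 23, HND, BOS, 33, 1), (NRT, 4, HND, BOS, 33, 1)}.
Projecting to dst (1 duplicate(s) eliminated): {HND}

{HND}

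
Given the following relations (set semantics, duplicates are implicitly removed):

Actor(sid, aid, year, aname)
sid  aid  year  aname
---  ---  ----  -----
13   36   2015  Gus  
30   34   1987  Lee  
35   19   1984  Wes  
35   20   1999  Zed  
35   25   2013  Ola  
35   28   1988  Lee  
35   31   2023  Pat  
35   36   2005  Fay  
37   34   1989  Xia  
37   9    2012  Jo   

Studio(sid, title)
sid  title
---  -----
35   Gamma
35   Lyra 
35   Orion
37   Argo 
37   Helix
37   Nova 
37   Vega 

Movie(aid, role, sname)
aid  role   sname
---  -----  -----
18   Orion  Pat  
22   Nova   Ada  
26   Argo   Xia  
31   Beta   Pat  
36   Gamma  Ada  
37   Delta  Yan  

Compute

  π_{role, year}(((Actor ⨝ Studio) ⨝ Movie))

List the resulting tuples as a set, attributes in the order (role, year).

Natural join on sid: {(35, 19, 1984, Wes, Gamma), (35, 19, 1984, Wes, Lyra), (35, 19, 1984, Wes, Orion), (35, 20, 1999, Zed, Gamma), (35, 20, 1999, Zed, Lyra), (35, 20, 1999, Zed, Orion), (35, 25, 2013, Ola, Gamma), (35, 25, 2013, Ola, Lyra), (35, 25, 2013, Ola, Orion), (35, 28, 1988, Lee, Gamma), (35, 28, 1988, Lee, Lyra), (35, 28, 1988, Lee, Orion), (35, 31, 2023, Pat, Gamma), (35, 31, 2023, Pat, Lyra), (35, 31, 2023, Pat, Orion), (35, 36, 2005, Fay, Gamma), (35, 36, 2005, Fay, Lyra), (35, 36, 2005, Fay, Orion), (37, 34, 1989, Xia, Argo), (37, 34, 1989, Xia, Helix), (37, 34, 1989, Xia, Nova), (37, 34, 1989, Xia, Vega), (37, 9, 2012, Jo, Argo), (37, 9, 2012, Jo, Helix), (37, 9, 2012, Jo, Nova), (37, 9, 2012, Jo, Vega)}
Natural join on aid: {(35, 31, 2023, Pat, Gamma, Beta, Pat), (35, 31, 2023, Pat, Lyra, Beta, Pat), (35, 31, 2023, Pat, Orion, Beta, Pat), (35, 36, 2005, Fay, Gamma, Gamma, Ada), (35, 36, 2005, Fay, Lyra, Gamma, Ada), (35, 36, 2005, Fay, Orion, Gamma, Ada)}
Projecting to role, year (4 duplicate(s) eliminated): {(Beta, 2023), (Gamma, 2005)}

{(Beta, 2023), (Gamma, 2005)}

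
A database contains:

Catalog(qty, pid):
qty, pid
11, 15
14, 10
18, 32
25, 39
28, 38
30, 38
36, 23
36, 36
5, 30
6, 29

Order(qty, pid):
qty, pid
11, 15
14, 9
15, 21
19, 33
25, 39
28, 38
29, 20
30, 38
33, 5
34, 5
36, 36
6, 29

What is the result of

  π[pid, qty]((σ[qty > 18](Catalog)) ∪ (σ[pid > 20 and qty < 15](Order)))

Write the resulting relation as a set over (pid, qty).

{(23, 36), (29, 6), (36, 36), (38, 28), (38, 30), (39, 25)}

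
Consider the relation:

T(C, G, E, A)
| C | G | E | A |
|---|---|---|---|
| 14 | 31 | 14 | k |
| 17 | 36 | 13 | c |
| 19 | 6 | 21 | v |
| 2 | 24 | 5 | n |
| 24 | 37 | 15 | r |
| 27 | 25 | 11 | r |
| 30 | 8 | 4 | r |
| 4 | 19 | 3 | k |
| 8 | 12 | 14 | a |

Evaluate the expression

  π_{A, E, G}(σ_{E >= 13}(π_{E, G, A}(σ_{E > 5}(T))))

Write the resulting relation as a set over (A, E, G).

σ[E > 5]: keep tuples satisfying E > 5 → {(14, 31, 14, k), (17, 36, 13, c), (19, 6, 21, v), (24, 37, 15, r), (27, 25, 11, r), (8, 12, 14, a)}
π_{E, G, A} gives {(11, 25, r), (13, 36, c), (14, 12, a), (14, 31, k), (15, 37, r), (21, 6, v)}.
σ[E >= 13]: keep tuples satisfying E >= 13 → {(13, 36, c), (14, 12, a), (14, 31, k), (15, 37, r), (21, 6, v)}
π_{A, E, G} gives {(a, 14, 12), (c, 13, 36), (k, 14, 31), (r, 15, 37), (v, 21, 6)}.

{(a, 14, 12), (c, 13, 36), (k, 14, 31), (r, 15, 37), (v, 21, 6)}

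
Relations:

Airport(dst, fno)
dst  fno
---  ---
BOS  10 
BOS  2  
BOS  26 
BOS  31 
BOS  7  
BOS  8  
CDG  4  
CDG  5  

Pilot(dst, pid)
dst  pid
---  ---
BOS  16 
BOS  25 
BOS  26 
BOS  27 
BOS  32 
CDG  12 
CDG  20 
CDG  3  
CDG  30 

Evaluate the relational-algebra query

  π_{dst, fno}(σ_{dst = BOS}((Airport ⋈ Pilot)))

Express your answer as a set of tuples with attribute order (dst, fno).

{(BOS, 10), (BOS, 2), (BOS, 26), (BOS, 31), (BOS, 7), (BOS, 8)}

Natural join on dst: {(BOS, 10, 16), (BOS, 10, 25), (BOS, 10, 26), (BOS, 10, 27), (BOS, 10, 32), (BOS, 2, 16), (BOS, 2, 25), (BOS, 2, 26), (BOS, 2, 27), (BOS, 2, 32), (BOS, 26, 16), (BOS, 26, 25), (BOS, 26, 26), (BOS, 26, 27), (BOS, 26, 32), (BOS, 31, 16), (BOS, 31, 25), (BOS, 31, 26), (BOS, 31, 27), (BOS, 31, 32), (BOS, 7, 16), (BOS, 7, 25), (BOS, 7, 26), (BOS, 7, 27), (BOS, 7, 32), (BOS, 8, 16), (BOS, 8, 25), (BOS, 8, 26), (BOS, 8, 27), (BOS, 8, 32), (CDG, 4, 12), (CDG, 4, 20), (CDG, 4, 3), (CDG, 4, 30), (CDG, 5, 12), (CDG, 5, 20), (CDG, 5, 3), (CDG, 5, 30)}
Apply σ_{dst = BOS}; surviving tuples: {(BOS, 10, 16), (BOS, 10, 25), (BOS, 10, 26), (BOS, 10, 27), (BOS, 10, 32), (BOS, 2, 16), (BOS, 2, 25), (BOS, 2, 26), (BOS, 2, 27), (BOS, 2, 32), (BOS, 26, 16), (BOS, 26, 25), (BOS, 26, 26), (BOS, 26, 27), (BOS, 26, 32), (BOS, 31, 16), (BOS, 31, 25), (BOS, 31, 26), (BOS, 31, 27), (BOS, 31, 32), (BOS, 7, 16), (BOS, 7, 25), (BOS, 7, 26), (BOS, 7, 27), (BOS, 7, 32), (BOS, 8, 16), (BOS, 8, 25), (BOS, 8, 26), (BOS, 8, 27), (BOS, 8, 32)}
Keep only column(s) dst, fno (24 duplicate(s) eliminated): {(BOS, 10), (BOS, 2), (BOS, 26), (BOS, 31), (BOS, 7), (BOS, 8)}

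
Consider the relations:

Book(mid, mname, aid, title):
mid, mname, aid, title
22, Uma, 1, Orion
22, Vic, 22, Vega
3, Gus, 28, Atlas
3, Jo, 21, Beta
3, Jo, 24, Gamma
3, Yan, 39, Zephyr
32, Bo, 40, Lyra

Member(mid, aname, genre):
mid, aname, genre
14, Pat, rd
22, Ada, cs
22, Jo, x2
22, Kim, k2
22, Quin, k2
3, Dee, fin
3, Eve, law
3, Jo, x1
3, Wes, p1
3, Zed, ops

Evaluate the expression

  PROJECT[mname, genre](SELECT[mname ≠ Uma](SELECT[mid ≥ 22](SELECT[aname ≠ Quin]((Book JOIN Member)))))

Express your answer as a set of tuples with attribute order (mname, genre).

Book ⋈ Member (natural join on mid): {(22, Uma, 1, Orion, Ada, cs), (22, Uma, 1, Orion, Jo, x2), (22, Uma, 1, Orion, Kim, k2), (22, Uma, 1, Orion, Quin, k2), (22, Vic, 22, Vega, Ada, cs), (22, Vic, 22, Vega, Jo, x2), (22, Vic, 22, Vega, Kim, k2), (22, Vic, 22, Vega, Quin, k2), (3, Gus, 28, Atlas, Dee, fin), (3, Gus, 28, Atlas, Eve, law), (3, Gus, 28, Atlas, Jo, x1), (3, Gus, 28, Atlas, Wes, p1), (3, Gus, 28, Atlas, Zed, ops), (3, Jo, 21, Beta, Dee, fin), (3, Jo, 21, Beta, Eve, law), (3, Jo, 21, Beta, Jo, x1), (3, Jo, 21, Beta, Wes, p1), (3, Jo, 21, Beta, Zed, ops), (3, Jo, 24, Gamma, Dee, fin), (3, Jo, 24, Gamma, Eve, law), (3, Jo, 24, Gamma, Jo, x1), (3, Jo, 24, Gamma, Wes, p1), (3, Jo, 24, Gamma, Zed, ops), (3, Yan, 39, Zephyr, Dee, fin), (3, Yan, 39, Zephyr, Eve, law), (3, Yan, 39, Zephyr, Jo, x1), (3, Yan, 39, Zephyr, Wes, p1), (3, Yan, 39, Zephyr, Zed, ops)}
Selection aname ≠ Quin: {(22, Uma, 1, Orion, Ada, cs), (22, Uma, 1, Orion, Jo, x2), (22, Uma, 1, Orion, Kim, k2), (22, Vic, 22, Vega, Ada, cs), (22, Vic, 22, Vega, Jo, x2), (22, Vic, 22, Vega, Kim, k2), (3, Gus, 28, Atlas, Dee, fin), (3, Gus, 28, Atlas, Eve, law), (3, Gus, 28, Atlas, Jo, x1), (3, Gus, 28, Atlas, Wes, p1), (3, Gus, 28, Atlas, Zed, ops), (3, Jo, 21, Beta, Dee, fin), (3, Jo, 21, Beta, Eve, law), (3, Jo, 21, Beta, Jo, x1), (3, Jo, 21, Beta, Wes, p1), (3, Jo, 21, Beta, Zed, ops), (3, Jo, 24, Gamma, Dee, fin), (3, Jo, 24, Gamma, Eve, law), (3, Jo, 24, Gamma, Jo, x1), (3, Jo, 24, Gamma, Wes, p1), (3, Jo, 24, Gamma, Zed, ops), (3, Yan, 39, Zephyr, Dee, fin), (3, Yan, 39, Zephyr, Eve, law), (3, Yan, 39, Zephyr, Jo, x1), (3, Yan, 39, Zephyr, Wes, p1), (3, Yan, 39, Zephyr, Zed, ops)}
Selection mid ≥ 22: {(22, Uma, 1, Orion, Ada, cs), (22, Uma, 1, Orion, Jo, x2), (22, Uma, 1, Orion, Kim, k2), (22, Vic, 22, Vega, Ada, cs), (22, Vic, 22, Vega, Jo, x2), (22, Vic, 22, Vega, Kim, k2)}
Selection mname ≠ Uma: {(22, Vic, 22, Vega, Ada, cs), (22, Vic, 22, Vega, Jo, x2), (22, Vic, 22, Vega, Kim, k2)}
Keep only column(s) mname, genre: {(Vic, cs), (Vic, k2), (Vic, x2)}

{(Vic, cs), (Vic, k2), (Vic, x2)}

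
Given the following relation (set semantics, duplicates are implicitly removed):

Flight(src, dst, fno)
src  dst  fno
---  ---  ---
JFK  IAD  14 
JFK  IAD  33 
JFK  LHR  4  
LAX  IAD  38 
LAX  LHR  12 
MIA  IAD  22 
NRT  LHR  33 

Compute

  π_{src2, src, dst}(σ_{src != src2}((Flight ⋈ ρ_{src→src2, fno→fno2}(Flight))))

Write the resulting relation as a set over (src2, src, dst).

{(JFK, LAX, IAD), (JFK, LAX, LHR), (JFK, MIA, IAD), (JFK, NRT, LHR), (LAX, JFK, IAD), (LAX, JFK, LHR), (LAX, MIA, IAD), (LAX, NRT, LHR), (MIA, JFK, IAD), (MIA, LAX, IAD), (NRT, JFK, LHR), (NRT, LAX, LHR)}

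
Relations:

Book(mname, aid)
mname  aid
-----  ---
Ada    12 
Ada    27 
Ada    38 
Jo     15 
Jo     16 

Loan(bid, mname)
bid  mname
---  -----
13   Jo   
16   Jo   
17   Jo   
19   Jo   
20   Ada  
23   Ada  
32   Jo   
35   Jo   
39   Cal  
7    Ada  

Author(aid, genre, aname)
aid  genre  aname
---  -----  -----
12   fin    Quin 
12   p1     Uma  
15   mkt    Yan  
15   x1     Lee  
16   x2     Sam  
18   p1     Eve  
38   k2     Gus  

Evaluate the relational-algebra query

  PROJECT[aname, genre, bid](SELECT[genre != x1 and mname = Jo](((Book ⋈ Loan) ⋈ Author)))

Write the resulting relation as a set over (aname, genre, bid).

Joining Book and Loan on mname yields {(Ada, 12, 20), (Ada, 12, 23), (Ada, 12, 7), (Ada, 27, 20), (Ada, 27, 23), (Ada, 27, 7), (Ada, 38, 20), (Ada, 38, 23), (Ada, 38, 7), (Jo, 15, 13), (Jo, 15, 16), (Jo, 15, 17), (Jo, 15, 19), (Jo, 15, 32), (Jo, 15, 35), (Jo, 16, 13), (Jo, 16, 16), (Jo, 16, 17), (Jo, 16, 19), (Jo, 16, 32), (Jo, 16, 35)}.
Joining (Book ⋈ Loan) and Author on aid yields {(Ada, 12, 20, fin, Quin), (Ada, 12, 20, p1, Uma), (Ada, 12, 23, fin, Quin), (Ada, 12, 23, p1, Uma), (Ada, 12, 7, fin, Quin), (Ada, 12, 7, p1, Uma), (Ada, 38, 20, k2, Gus), (Ada, 38, 23, k2, Gus), (Ada, 38, 7, k2, Gus), (Jo, 15, 13, mkt, Yan), (Jo, 15, 13, x1, Lee), (Jo, 15, 16, mkt, Yan), (Jo, 15, 16, x1, Lee), (Jo, 15, 17, mkt, Yan), (Jo, 15, 17, x1, Lee), (Jo, 15, 19, mkt, Yan), (Jo, 15, 19, x1, Lee), (Jo, 15, 32, mkt, Yan), (Jo, 15, 32, x1, Lee), (Jo, 15, 35, mkt, Yan), (Jo, 15, 35, x1, Lee), (Jo, 16, 13, x2, Sam), (Jo, 16, 16, x2, Sam), (Jo, 16, 17, x2, Sam), (Jo, 16, 19, x2, Sam), (Jo, 16, 32, x2, Sam), (Jo, 16, 35, x2, Sam)}.
Apply σ_{genre != x1 and mname = Jo}; surviving tuples: {(Jo, 15, 13, mkt, Yan), (Jo, 15, 16, mkt, Yan), (Jo, 15, 17, mkt, Yan), (Jo, 15, 19, mkt, Yan), (Jo, 15, 32, mkt, Yan), (Jo, 15, 35, mkt, Yan), (Jo, 16, 13, x2, Sam), (Jo, 16, 16, x2, Sam), (Jo, 16, 17, x2, Sam), (Jo, 16, 19, x2, Sam), (Jo, 16, 32, x2, Sam), (Jo, 16, 35, x2, Sam)}
Keep only column(s) aname, genre, bid: {(Sam, x2, 13), (Sam, x2, 16), (Sam, x2, 17), (Sam, x2, 19), (Sam, x2, 32), (Sam, x2, 35), (Yan, mkt, 13), (Yan, mkt, 16), (Yan, mkt, 17), (Yan, mkt, 19), (Yan, mkt, 32), (Yan, mkt, 35)}

{(Sam, x2, 13), (Sam, x2, 16), (Sam, x2, 17), (Sam, x2, 19), (Sam, x2, 32), (Sam, x2, 35), (Yan, mkt, 13), (Yan, mkt, 16), (Yan, mkt, 17), (Yan, mkt, 19), (Yan, mkt, 32), (Yan, mkt, 35)}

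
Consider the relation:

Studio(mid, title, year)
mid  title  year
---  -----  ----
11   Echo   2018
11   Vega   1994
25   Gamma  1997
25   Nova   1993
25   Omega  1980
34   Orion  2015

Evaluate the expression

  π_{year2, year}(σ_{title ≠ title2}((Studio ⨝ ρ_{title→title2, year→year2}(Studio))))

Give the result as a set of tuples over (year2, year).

ρ[title→title2, year→year2]: schema becomes (mid, title2, year2); tuples unchanged.
Natural join on mid: {(11, Echo, 2018, Echo, 2018), (11, Echo, 2018, Vega, 1994), (11, Vega, 1994, Echo, 2018), (11, Vega, 1994, Vega, 1994), (25, Gamma, 1997, Gamma, 1997), (25, Gamma, 1997, Nova, 1993), (25, Gamma, 1997, Omega, 1980), (25, Nova, 1993, Gamma, 1997), (25, Nova, 1993, Nova, 1993), (25, Nova, 1993, Omega, 1980), (25, Omega, 1980, Gamma, 1997), (25, Omega, 1980, Nova, 1993), (25, Omega, 1980, Omega, 1980), (34, Orion, 2015, Orion, 2015)}
Apply σ_{title ≠ title2}; surviving tuples: {(11, Echo, 2018, Vega, 1994), (11, Vega, 1994, Echo, 2018), (25, Gamma, 1997, Nova, 1993), (25, Gamma, 1997, Omega, 1980), (25, Nova, 1993, Gamma, 1997), (25, Nova, 1993, Omega, 1980), (25, Omega, 1980, Gamma, 1997), (25, Omega, 1980, Nova, 1993)}
Projecting to year2, year: {(1980, 1993), (1980, 1997), (1993, 1980), (1993, 1997), (1994, 2018), (1997, 1980), (1997, 1993), (2018, 1994)}

{(1980, 1993), (1980, 1997), (1993, 1980), (1993, 1997), (1994, 2018), (1997, 1980), (1997, 1993), (2018, 1994)}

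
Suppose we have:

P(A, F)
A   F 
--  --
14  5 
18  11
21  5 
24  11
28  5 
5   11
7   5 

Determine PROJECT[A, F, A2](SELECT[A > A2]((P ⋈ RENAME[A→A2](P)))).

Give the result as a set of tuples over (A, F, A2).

ρ[A→A2]: schema becomes (A2, F); tuples unchanged.
Natural join on F: {(14, 5, 14), (14, 5, 21), (14, 5, 28), (14, 5, 7), (18, 11, 18), (18, 11, 24), (18, 11, 5), (21, 5, 14), (21, 5, 21), (21, 5, 28), (21, 5, 7), (24, 11, 18), (24, 11, 24), (24, 11, 5), (28, 5, 14), (28, 5, 21), (28, 5, 28), (28, 5, 7), (5, 11, 18), (5, 11, 24), (5, 11, 5), (7, 5, 14), (7, 5, 21), (7, 5, 28), (7, 5, 7)}
σ[A > A2]: keep tuples satisfying A > A2 → {(14, 5, 7), (18, 11, 5), (21, 5, 14), (21, 5, 7), (24, 11, 18), (24, 11, 5), (28, 5, 14), (28, 5, 21), (28, 5, 7)}
Keep only column(s) A, F, A2: {(14, 5, 7), (18, 11, 5), (21, 5, 14), (21, 5, 7), (24, 11, 18), (24, 11, 5), (28, 5, 14), (28, 5, 21), (28, 5, 7)}

{(14, 5, 7), (18, 11, 5), (21, 5, 14), (21, 5, 7), (24, 11, 18), (24, 11, 5), (28, 5, 14), (28, 5, 21), (28, 5, 7)}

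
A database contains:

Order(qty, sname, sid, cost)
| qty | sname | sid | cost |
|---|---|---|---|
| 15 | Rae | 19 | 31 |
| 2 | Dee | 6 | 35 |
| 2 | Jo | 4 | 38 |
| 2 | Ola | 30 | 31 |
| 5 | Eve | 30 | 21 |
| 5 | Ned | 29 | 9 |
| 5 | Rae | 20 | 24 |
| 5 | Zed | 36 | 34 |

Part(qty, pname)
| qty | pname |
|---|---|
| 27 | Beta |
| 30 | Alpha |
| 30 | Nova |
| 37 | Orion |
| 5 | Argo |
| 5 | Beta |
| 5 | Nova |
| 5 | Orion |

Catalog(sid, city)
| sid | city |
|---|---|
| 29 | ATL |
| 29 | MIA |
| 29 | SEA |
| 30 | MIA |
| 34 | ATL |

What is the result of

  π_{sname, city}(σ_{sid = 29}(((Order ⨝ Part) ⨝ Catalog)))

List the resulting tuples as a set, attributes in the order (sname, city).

{(Ned, ATL), (Ned, MIA), (Ned, SEA)}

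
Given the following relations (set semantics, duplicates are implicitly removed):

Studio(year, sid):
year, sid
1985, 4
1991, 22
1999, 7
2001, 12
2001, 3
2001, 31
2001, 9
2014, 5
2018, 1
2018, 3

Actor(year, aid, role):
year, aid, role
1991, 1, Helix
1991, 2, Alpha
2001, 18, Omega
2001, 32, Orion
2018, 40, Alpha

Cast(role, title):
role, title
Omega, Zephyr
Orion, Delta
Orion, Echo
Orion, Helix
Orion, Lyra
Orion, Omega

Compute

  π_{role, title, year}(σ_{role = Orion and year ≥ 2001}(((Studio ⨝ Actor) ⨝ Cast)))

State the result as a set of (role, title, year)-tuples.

{(Orion, Delta, 2001), (Orion, Echo, 2001), (Orion, Helix, 2001), (Orion, Lyra, 2001), (Orion, Omega, 2001)}

Studio ⋈ Actor (natural join on year): {(1991, 22, 1, Helix), (1991, 22, 2, Alpha), (2001, 12, 18, Omega), (2001, 12, 32, Orion), (2001, 3, 18, Omega), (2001, 3, 32, Orion), (2001, 31, 18, Omega), (2001, 31, 32, Orion), (2001, 9, 18, Omega), (2001, 9, 32, Orion), (2018, 1, 40, Alpha), (2018, 3, 40, Alpha)}
(Studio ⨝ Actor) ⋈ Cast (natural join on role): {(2001, 12, 18, Omega, Zephyr), (2001, 12, 32, Orion, Delta), (2001, 12, 32, Orion, Echo), (2001, 12, 32, Orion, Helix), (2001, 12, 32, Orion, Lyra), (2001, 12, 32, Orion, Omega), (2001, 3, 18, Omega, Zephyr), (2001, 3, 32, Orion, Delta), (2001, 3, 32, Orion, Echo), (2001, 3, 32, Orion, Helix), (2001, 3, 32, Orion, Lyra), (2001, 3, 32, Orion, Omega), (2001, 31, 18, Omega, Zephyr), (2001, 31, 32, Orion, Delta), (2001, 31, 32, Orion, Echo), (2001, 31, 32, Orion, Helix), (2001, 31, 32, Orion, Lyra), (2001, 31, 32, Orion, Omega), (2001, 9, 18, Omega, Zephyr), (2001, 9, 32, Orion, Delta), (2001, 9, 32, Orion, Echo), (2001, 9, 32, Orion, Helix), (2001, 9, 32, Orion, Lyra), (2001, 9, 32, Orion, Omega)}
Selection role = Orion and year ≥ 2001: {(2001, 12, 32, Orion, Delta), (2001, 12, 32, Orion, Echo), (2001, 12, 32, Orion, Helix), (2001, 12, 32, Orion, Lyra), (2001, 12, 32, Orion, Omega), (2001, 3, 32, Orion, Delta), (2001, 3, 32, Orion, Echo), (2001, 3, 32, Orion, Helix), (2001, 3, 32, Orion, Lyra), (2001, 3, 32, Orion, Omega), (2001, 31, 32, Orion, Delta), (2001, 31, 32, Orion, Echo), (2001, 31, 32, Orion, Helix), (2001, 31, 32, Orion, Lyra), (2001, 31, 32, Orion, Omega), (2001, 9, 32, Orion, Delta), (2001, 9, 32, Orion, Echo), (2001, 9, 32, Orion, Helix), (2001, 9, 32, Orion, Lyra), (2001, 9, 32, Orion, Omega)}
Keep only column(s) role, title, year (15 duplicate(s) eliminated): {(Orion, Delta, 2001), (Orion, Echo, 2001), (Orion, Helix, 2001), (Orion, Lyra, 2001), (Orion, Omega, 2001)}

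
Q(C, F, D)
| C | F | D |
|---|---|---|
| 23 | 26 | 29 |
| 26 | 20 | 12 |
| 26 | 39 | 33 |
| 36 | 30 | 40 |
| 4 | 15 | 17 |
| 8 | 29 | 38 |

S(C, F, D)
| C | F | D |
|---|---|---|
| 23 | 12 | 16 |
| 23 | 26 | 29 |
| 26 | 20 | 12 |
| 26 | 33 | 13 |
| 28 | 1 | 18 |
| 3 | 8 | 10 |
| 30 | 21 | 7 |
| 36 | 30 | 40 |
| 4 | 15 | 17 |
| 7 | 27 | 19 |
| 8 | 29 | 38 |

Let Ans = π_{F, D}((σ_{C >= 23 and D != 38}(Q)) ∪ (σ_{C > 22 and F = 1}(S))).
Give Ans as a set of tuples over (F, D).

{(1, 18), (20, 12), (26, 29), (30, 40), (39, 33)}

σ[C >= 23 and D != 38]: keep tuples satisfying C >= 23 and D != 38 → {(23, 26, 29), (26, 20, 12), (26, 39, 33), (36, 30, 40)}
σ[C > 22 and F = 1]: keep tuples satisfying C > 22 and F = 1 → {(28, 1, 18)}
Set union of the two operands is {(23, 26, 29), (26, 20, 12), (26, 39, 33), (28, 1, 18), (36, 30, 40)}.
π_{F, D} gives {(1, 18), (20, 12), (26, 29), (30, 40), (39, 33)}.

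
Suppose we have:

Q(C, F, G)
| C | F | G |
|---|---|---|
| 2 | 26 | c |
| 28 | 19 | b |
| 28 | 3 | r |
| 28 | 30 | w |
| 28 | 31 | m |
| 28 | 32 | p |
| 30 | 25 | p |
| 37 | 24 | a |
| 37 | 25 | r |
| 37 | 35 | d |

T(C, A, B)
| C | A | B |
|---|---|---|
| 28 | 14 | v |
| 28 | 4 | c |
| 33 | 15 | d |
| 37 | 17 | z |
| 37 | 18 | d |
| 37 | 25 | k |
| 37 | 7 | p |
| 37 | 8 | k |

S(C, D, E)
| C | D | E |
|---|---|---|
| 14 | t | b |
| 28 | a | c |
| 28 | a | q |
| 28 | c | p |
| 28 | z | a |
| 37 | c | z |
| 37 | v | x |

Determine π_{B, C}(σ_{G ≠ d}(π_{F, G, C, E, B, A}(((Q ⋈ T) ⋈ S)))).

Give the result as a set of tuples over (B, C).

{(c, 28), (d, 37), (k, 37), (p, 37), (v, 28), (z, 37)}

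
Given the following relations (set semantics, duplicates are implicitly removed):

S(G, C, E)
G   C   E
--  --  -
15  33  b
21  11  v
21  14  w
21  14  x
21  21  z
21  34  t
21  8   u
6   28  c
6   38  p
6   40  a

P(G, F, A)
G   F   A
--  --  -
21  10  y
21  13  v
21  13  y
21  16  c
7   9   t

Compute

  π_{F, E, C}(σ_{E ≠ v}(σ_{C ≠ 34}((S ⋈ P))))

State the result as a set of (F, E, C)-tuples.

{(10, u, 8), (10, w, 14), (10, x, 14), (10, z, 21), (13, u, 8), (13, w, 14), (13, x, 14), (13, z, 21), (16, u, 8), (16, w, 14), (16, x, 14), (16, z, 21)}

S ⋈ P (natural join on G): {(21, 11, v, 10, y), (21, 11, v, 13, v), (21, 11, v, 13, y), (21, 11, v, 16, c), (21, 14, w, 10, y), (21, 14, w, 13, v), (21, 14, w, 13, y), (21, 14, w, 16, c), (21, 14, x, 10, y), (21, 14, x, 13, v), (21, 14, x, 13, y), (21, 14, x, 16, c), (21, 21, z, 10, y), (21, 21, z, 13, v), (21, 21, z, 13, y), (21, 21, z, 16, c), (21, 34, t, 10, y), (21, 34, t, 13, v), (21, 34, t, 13, y), (21, 34, t, 16, c), (21, 8, u, 10, y), (21, 8, u, 13, v), (21, 8, u, 13, y), (21, 8, u, 16, c)}
σ[C ≠ 34]: keep tuples satisfying C ≠ 34 → {(21, 11, v, 10, y), (21, 11, v, 13, v), (21, 11, v, 13, y), (21, 11, v, 16, c), (21, 14, w, 10, y), (21, 14, w, 13, v), (21, 14, w, 13, y), (21, 14, w, 16, c), (21, 14, x, 10, y), (21, 14, x, 13, v), (21, 14, x, 13, y), (21, 14, x, 16, c), (21, 21, z, 10, y), (21, 21, z, 13, v), (21, 21, z, 13, y), (21, 21, z, 16, c), (21, 8, u, 10, y), (21, 8, u, 13, v), (21, 8, u, 13, y), (21, 8, u, 16, c)}
σ[E ≠ v]: keep tuples satisfying E ≠ v → {(21, 14, w, 10, y), (21, 14, w, 13, v), (21, 14, w, 13, y), (21, 14, w, 16, c), (21, 14, x, 10, y), (21, 14, x, 13, v), (21, 14, x, 13, y), (21, 14, x, 16, c), (21, 21, z, 10, y), (21, 21, z, 13, v), (21, 21, z, 13, y), (21, 21, z, 16, c), (21, 8, u, 10, y), (21, 8, u, 13, v), (21, 8, u, 13, y), (21, 8, u, 16, c)}
π_{F, E, C} gives {(10, u, 8), (10, w, 14), (10, x, 14), (10, z, 21), (13, u, 8), (13, w, 14), (13, x, 14), (13, z, 21), (16, u, 8), (16, w, 14), (16, x, 14), (16, z, 21)} (4 duplicate(s) eliminated).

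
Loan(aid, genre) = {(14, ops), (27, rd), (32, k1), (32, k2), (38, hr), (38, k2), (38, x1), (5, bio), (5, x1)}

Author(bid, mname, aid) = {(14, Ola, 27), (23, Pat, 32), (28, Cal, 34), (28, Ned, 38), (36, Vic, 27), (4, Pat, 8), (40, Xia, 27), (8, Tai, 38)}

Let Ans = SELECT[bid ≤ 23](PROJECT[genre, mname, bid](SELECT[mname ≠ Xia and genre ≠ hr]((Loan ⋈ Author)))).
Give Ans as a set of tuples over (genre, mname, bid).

Natural join on aid: {(27, rd, 14, Ola), (27, rd, 36, Vic), (27, rd, 40, Xia), (32, k1, 23, Pat), (32, k2, 23, Pat), (38, hr, 28, Ned), (38, hr, 8, Tai), (38, k2, 28, Ned), (38, k2, 8, Tai), (38, x1, 28, Ned), (38, x1, 8, Tai)}
Filtering on mname ≠ Xia and genre ≠ hr leaves {(27, rd, 14, Ola), (27, rd, 36, Vic), (32, k1, 23, Pat), (32, k2, 23, Pat), (38, k2, 28, Ned), (38, k2, 8, Tai), (38, x1, 28, Ned), (38, x1, 8, Tai)}.
Projecting to genre, mname, bid: {(k1, Pat, 23), (k2, Ned, 28), (k2, Pat, 23), (k2, Tai, 8), (rd, Ola, 14), (rd, Vic, 36), (x1, Ned, 28), (x1, Tai, 8)}
Filtering on bid ≤ 23 leaves {(k1, Pat, 23), (k2, Pat, 23), (k2, Tai, 8), (rd, Ola, 14), (x1, Tai, 8)}.

{(k1, Pat, 23), (k2, Pat, 23), (k2, Tai, 8), (rd, Ola, 14), (x1, Tai, 8)}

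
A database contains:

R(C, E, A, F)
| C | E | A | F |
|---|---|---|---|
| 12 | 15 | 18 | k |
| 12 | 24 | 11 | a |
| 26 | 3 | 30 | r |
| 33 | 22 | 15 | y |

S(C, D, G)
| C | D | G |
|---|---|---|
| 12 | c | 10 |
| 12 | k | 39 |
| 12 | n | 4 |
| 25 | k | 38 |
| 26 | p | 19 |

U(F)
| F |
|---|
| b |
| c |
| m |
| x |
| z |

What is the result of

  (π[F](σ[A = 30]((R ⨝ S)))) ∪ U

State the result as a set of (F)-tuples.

{b, c, m, r, x, z}

Joining R and S on C yields {(12, 15, 18, k, c, 10), (12, 15, 18, k, k, 39), (12, 15, 18, k, n, 4), (12, 24, 11, a, c, 10), (12, 24, 11, a, k, 39), (12, 24, 11, a, n, 4), (26, 3, 30, r, p, 19)}.
Apply σ_{A = 30}; surviving tuples: {(26, 3, 30, r, p, 19)}
Projecting to F: {r}
Set union of the two operands is {b, c, m, r, x, z}.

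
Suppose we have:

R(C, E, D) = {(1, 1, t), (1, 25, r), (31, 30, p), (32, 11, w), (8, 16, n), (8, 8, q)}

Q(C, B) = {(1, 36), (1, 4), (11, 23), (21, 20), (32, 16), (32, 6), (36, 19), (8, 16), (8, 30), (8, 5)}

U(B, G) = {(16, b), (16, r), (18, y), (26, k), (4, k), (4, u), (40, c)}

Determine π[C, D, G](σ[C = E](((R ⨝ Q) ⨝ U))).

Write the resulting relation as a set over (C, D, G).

{(1, t, k), (1, t, u), (8, q, b), (8, q, r)}

Joining R and Q on C yields {(1, 1, t, 36), (1, 1, t, 4), (1, 25, r, 36), (1, 25, r, 4), (32, 11, w, 16), (32, 11, w, 6), (8, 16, n, 16), (8, 16, n, 30), (8, 16, n, 5), (8, 8, q, 16), (8, 8, q, 30), (8, 8, q, 5)}.
Joining (R ⨝ Q) and U on B yields {(1, 1, t, 4, k), (1, 1, t, 4, u), (1, 25, r, 4, k), (1, 25, r, 4, u), (32, 11, w, 16, b), (32, 11, w, 16, r), (8, 16, n, 16, b), (8, 16, n, 16, r), (8, 8, q, 16, b), (8, 8, q, 16, r)}.
Apply σ_{C = E}; surviving tuples: {(1, 1, t, 4, k), (1, 1, t, 4, u), (8, 8, q, 16, b), (8, 8, q, 16, r)}
Projecting to C, D, G: {(1, t, k), (1, t, u), (8, q, b), (8, q, r)}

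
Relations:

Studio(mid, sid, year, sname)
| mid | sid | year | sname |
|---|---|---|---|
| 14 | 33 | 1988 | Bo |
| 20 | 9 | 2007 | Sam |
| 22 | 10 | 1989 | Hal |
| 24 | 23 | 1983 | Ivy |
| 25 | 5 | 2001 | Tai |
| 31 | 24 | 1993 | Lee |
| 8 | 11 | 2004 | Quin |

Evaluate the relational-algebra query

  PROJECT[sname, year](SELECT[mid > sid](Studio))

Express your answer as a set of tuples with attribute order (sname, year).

{(Hal, 1989), (Ivy, 1983), (Lee, 1993), (Sam, 2007), (Tai, 2001)}

σ[mid > sid]: keep tuples satisfying mid > sid → {(20, 9, 2007, Sam), (22, 10, 1989, Hal), (24, 23, 1983, Ivy), (25, 5, 2001, Tai), (31, 24, 1993, Lee)}
Projecting to sname, year: {(Hal, 1989), (Ivy, 1983), (Lee, 1993), (Sam, 2007), (Tai, 2001)}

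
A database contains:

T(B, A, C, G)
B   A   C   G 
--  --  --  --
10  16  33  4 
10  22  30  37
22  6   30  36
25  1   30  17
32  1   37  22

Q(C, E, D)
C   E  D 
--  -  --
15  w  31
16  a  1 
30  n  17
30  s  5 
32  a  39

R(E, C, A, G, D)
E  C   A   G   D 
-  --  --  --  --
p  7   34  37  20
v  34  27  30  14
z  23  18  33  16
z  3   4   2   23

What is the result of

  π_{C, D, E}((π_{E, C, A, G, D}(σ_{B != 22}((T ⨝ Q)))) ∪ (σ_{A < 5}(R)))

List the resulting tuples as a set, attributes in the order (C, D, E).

{(3, 23, z), (30, 17, n), (30, 5, s)}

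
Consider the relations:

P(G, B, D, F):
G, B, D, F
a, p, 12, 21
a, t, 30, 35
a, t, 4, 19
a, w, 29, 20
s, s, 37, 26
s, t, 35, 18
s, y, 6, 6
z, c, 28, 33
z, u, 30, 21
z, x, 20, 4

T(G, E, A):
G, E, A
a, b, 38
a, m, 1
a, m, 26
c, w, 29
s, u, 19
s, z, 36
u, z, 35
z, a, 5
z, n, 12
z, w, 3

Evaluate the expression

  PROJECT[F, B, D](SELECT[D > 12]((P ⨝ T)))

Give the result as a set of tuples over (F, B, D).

{(18, t, 35), (20, w, 29), (21, u, 30), (26, s, 37), (33, c, 28), (35, t, 30), (4, x, 20)}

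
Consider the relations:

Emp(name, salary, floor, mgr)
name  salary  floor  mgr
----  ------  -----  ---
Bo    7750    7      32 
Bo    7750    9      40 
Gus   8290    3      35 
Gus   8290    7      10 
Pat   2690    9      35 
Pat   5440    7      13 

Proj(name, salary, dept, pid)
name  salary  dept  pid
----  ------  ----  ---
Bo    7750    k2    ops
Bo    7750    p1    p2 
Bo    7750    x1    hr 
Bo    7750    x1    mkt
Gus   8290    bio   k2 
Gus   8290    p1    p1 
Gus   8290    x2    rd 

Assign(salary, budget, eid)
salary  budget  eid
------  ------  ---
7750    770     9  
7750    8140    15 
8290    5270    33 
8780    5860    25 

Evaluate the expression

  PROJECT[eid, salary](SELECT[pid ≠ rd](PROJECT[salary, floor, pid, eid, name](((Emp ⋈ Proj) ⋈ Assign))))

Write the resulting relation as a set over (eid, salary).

{(15, 7750), (33, 8290), (9, 7750)}

Emp ⋈ Proj (natural join on name, salary): {(Bo, 7750, 7, 32, k2, ops), (Bo, 7750, 7, 32, p1, p2), (Bo, 7750, 7, 32, x1, hr), (Bo, 7750, 7, 32, x1, mkt), (Bo, 7750, 9, 40, k2, ops), (Bo, 7750, 9, 40, p1, p2), (Bo, 7750, 9, 40, x1, hr), (Bo, 7750, 9, 40, x1, mkt), (Gus, 8290, 3, 35, bio, k2), (Gus, 8290, 3, 35, p1, p1), (Gus, 8290, 3, 35, x2, rd), (Gus, 8290, 7, 10, bio, k2), (Gus, 8290, 7, 10, p1, p1), (Gus, 8290, 7, 10, x2, rd)}
(Emp ⋈ Proj) ⋈ Assign (natural join on salary): {(Bo, 7750, 7, 32, k2, ops, 770, 9), (Bo, 7750, 7, 32, k2, ops, 8140, 15), (Bo, 7750, 7, 32, p1, p2, 770, 9), (Bo, 7750, 7, 32, p1, p2, 8140, 15), (Bo, 7750, 7, 32, x1, hr, 770, 9), (Bo, 7750, 7, 32, x1, hr, 8140, 15), (Bo, 7750, 7, 32, x1, mkt, 770, 9), (Bo, 7750, 7, 32, x1, mkt, 8140, 15), (Bo, 7750, 9, 40, k2, ops, 770, 9), (Bo, 7750, 9, 40, k2, ops, 8140, 15), (Bo, 7750, 9, 40, p1, p2, 770, 9), (Bo, 7750, 9, 40, p1, p2, 8140, 15), (Bo, 7750, 9, 40, x1, hr, 770, 9), (Bo, 7750, 9, 40, x1, hr, 8140, 15), (Bo, 7750, 9, 40, x1, mkt, 770, 9), (Bo, 7750, 9, 40, x1, mkt, 8140, 15), (Gus, 8290, 3, 35, bio, k2, 5270, 33), (Gus, 8290, 3, 35, p1, p1, 5270, 33), (Gus, 8290, 3, 35, x2, rd, 5270, 33), (Gus, 8290, 7, 10, bio, k2, 5270, 33), (Gus, 8290, 7, 10, p1, p1, 5270, 33), (Gus, 8290, 7, 10, x2, rd, 5270, 33)}
π_{salary, floor, pid, eid, name} gives {(7750, 7, hr, 15, Bo), (7750, 7, hr, 9, Bo), (7750, 7, mkt, 15, Bo), (7750, 7, mkt, 9, Bo), (7750, 7, ops, 15, Bo), (7750, 7, ops, 9, Bo), (7750, 7, p2, 15, Bo), (7750, 7, p2, 9, Bo), (7750, 9, hr, 15, Bo), (7750, 9, hr, 9, Bo), (7750, 9, mkt, 15, Bo), (7750, 9, mkt, 9, Bo), (7750, 9, ops, 15, Bo), (7750, 9, ops, 9, Bo), (7750, 9, p2, 15, Bo), (7750, 9, p2, 9, Bo), (8290, 3, k2, 33, Gus), (8290, 3, p1, 33, Gus), (8290, 3, rd, 33, Gus), (8290, 7, k2, 33, Gus), (8290, 7, p1, 33, Gus), (8290, 7, rd, 33, Gus)}.
σ[pid ≠ rd]: keep tuples satisfying pid ≠ rd → {(7750, 7, hr, 15, Bo), (7750, 7, hr, 9, Bo), (7750, 7, mkt, 15, Bo), (7750, 7, mkt, 9, Bo), (7750, 7, ops, 15, Bo), (7750, 7, ops, 9, Bo), (7750, 7, p2, 15, Bo), (7750, 7, p2, 9, Bo), (7750, 9, hr, 15, Bo), (7750, 9, hr, 9, Bo), (7750, 9, mkt, 15, Bo), (7750, 9, mkt, 9, Bo), (7750, 9, ops, 15, Bo), (7750, 9, ops, 9, Bo), (7750, 9, p2, 15, Bo), (7750, 9, p2, 9, Bo), (8290, 3, k2, 33, Gus), (8290, 3, p1, 33, Gus), (8290, 7, k2, 33, Gus), (8290, 7, p1, 33, Gus)}
π_{eid, salary} gives {(15, 7750), (33, 8290), (9, 7750)} (17 duplicate(s) eliminated).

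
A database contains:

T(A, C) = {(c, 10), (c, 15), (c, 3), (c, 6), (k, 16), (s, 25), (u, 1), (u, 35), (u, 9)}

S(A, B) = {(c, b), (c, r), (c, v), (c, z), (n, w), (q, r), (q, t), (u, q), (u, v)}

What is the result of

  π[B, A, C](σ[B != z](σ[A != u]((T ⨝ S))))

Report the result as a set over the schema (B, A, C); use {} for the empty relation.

{(b, c, 10), (b, c, 15), (b, c, 3), (b, c, 6), (r, c, 10), (r, c, 15), (r, c, 3), (r, c, 6), (v, c, 10), (v, c, 15), (v, c, 3), (v, c, 6)}

T ⋈ S (natural join on A): {(c, 10, b), (c, 10, r), (c, 10, v), (c, 10, z), (c, 15, b), (c, 15, r), (c, 15, v), (c, 15, z), (c, 3, b), (c, 3, r), (c, 3, v), (c, 3, z), (c, 6, b), (c, 6, r), (c, 6, v), (c, 6, z), (u, 1, q), (u, 1, v), (u, 35, q), (u, 35, v), (u, 9, q), (u, 9, v)}
σ[A != u]: keep tuples satisfying A != u → {(c, 10, b), (c, 10, r), (c, 10, v), (c, 10, z), (c, 15, b), (c, 15, r), (c, 15, v), (c, 15, z), (c, 3, b), (c, 3, r), (c, 3, v), (c, 3, z), (c, 6, b), (c, 6, r), (c, 6, v), (c, 6, z)}
σ[B != z]: keep tuples satisfying B != z → {(c, 10, b), (c, 10, r), (c, 10, v), (c, 15, b), (c, 15, r), (c, 15, v), (c, 3, b), (c, 3, r), (c, 3, v), (c, 6, b), (c, 6, r), (c, 6, v)}
π_{B, A, C} gives {(b, c, 10), (b, c, 15), (b, c, 3), (b, c, 6), (r, c, 10), (r, c, 15), (r, c, 3), (r, c, 6), (v, c, 10), (v, c, 15), (v, c, 3), (v, c, 6)}.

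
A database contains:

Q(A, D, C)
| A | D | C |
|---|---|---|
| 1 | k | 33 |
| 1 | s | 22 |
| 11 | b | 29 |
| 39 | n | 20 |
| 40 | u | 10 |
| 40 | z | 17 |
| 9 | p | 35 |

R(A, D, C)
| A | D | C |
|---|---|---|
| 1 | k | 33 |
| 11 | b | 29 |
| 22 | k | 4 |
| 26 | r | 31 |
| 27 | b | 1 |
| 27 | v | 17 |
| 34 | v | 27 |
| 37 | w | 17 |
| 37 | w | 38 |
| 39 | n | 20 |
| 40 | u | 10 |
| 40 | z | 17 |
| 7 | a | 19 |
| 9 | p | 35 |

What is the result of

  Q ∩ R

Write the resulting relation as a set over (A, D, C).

{(1, k, 33), (11, b, 29), (39, n, 20), (40, u, 10), (40, z, 17), (9, p, 35)}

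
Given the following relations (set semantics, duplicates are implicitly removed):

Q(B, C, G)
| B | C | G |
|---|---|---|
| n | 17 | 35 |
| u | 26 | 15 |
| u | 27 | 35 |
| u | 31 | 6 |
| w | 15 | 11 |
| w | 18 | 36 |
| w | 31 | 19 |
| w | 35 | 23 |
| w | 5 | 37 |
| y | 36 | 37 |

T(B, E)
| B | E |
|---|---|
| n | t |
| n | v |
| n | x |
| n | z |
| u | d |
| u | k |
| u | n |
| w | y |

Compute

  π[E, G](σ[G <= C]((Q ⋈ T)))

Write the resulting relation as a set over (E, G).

Joining Q and T on B yields {(n, 17, 35, t), (n, 17, 35, v), (n, 17, 35, x), (n, 17, 35, z), (u, 26, 15, d), (u, 26, 15, k), (u, 26, 15, n), (u, 27, 35, d), (u, 27, 35, k), (u, 27, 35, n), (u, 31, 6, d), (u, 31, 6, k), (u, 31, 6, n), (w, 15, 11, y), (w, 18, 36, y), (w, 31, 19, y), (w, 35, 23, y), (w, 5, 37, y)}.
σ[G <= C]: keep tuples satisfying G <= C → {(u, 26, 15, d), (u, 26, 15, k), (u, 26, 15, n), (u, 31, 6, d), (u, 31, 6, k), (u, 31, 6, n), (w, 15, 11, y), (w, 31, 19, y), (w, 35, 23, y)}
π_{E, G} gives {(d, 15), (d, 6), (k, 15), (k, 6), (n, 15), (n, 6), (y, 11), (y, 19), (y, 23)}.

{(d, 15), (d, 6), (k, 15), (k, 6), (n, 15), (n, 6), (y, 11), (y, 19), (y, 23)}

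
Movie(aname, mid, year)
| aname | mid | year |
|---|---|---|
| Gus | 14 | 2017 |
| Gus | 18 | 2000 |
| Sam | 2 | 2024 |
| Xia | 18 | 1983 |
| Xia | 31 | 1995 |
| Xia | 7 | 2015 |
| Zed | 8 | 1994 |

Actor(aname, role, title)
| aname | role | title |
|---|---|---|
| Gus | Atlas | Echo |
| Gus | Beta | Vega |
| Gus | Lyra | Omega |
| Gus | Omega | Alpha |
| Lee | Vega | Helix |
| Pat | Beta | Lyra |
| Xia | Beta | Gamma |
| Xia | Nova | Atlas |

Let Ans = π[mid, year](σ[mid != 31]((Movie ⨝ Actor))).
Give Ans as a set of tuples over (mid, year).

Joining Movie and Actor on aname yields {(Gus, 14, 2017, Atlas, Echo), (Gus, 14, 2017, Beta, Vega), (Gus, 14, 2017, Lyra, Omega), (Gus, 14, 2017, Omega, Alpha), (Gus, 18, 2000, Atlas, Echo), (Gus, 18, 2000, Beta, Vega), (Gus, 18, 2000, Lyra, Omega), (Gus, 18, 2000, Omega, Alpha), (Xia, 18, 1983, Beta, Gamma), (Xia, 18, 1983, Nova, Atlas), (Xia, 31, 1995, Beta, Gamma), (Xia, 31, 1995, Nova, Atlas), (Xia, 7, 2015, Beta, Gamma), (Xia, 7, 2015, Nova, Atlas)}.
Apply σ_{mid != 31}; surviving tuples: {(Gus, 14, 2017, Atlas, Echo), (Gus, 14, 2017, Beta, Vega), (Gus, 14, 2017, Lyra, Omega), (Gus, 14, 2017, Omega, Alpha), (Gus, 18, 2000, Atlas, Echo), (Gus, 18, 2000, Beta, Vega), (Gus, 18, 2000, Lyra, Omega), (Gus, 18, 2000, Omega, Alpha), (Xia, 18, 1983, Beta, Gamma), (Xia, 18, 1983, Nova, Atlas), (Xia, 7, 2015, Beta, Gamma), (Xia, 7, 2015, Nova, Atlas)}
π_{mid, year} gives {(14, 2017), (18, 1983), (18, 2000), (7, 2015)} (8 duplicate(s) eliminated).

{(14, 2017), (18, 1983), (18, 2000), (7, 2015)}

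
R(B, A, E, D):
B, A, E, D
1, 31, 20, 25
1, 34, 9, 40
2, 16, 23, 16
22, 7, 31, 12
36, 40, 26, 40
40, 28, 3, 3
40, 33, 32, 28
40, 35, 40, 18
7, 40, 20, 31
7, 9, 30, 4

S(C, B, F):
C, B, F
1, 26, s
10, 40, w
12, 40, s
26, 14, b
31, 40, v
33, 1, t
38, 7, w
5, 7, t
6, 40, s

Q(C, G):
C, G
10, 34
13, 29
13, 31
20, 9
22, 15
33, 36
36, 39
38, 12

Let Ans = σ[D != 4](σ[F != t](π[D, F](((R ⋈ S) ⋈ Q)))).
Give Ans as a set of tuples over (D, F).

{(18, w), (28, w), (3, w), (31, w)}

Natural join on B: {(1, 31, 20, 25, 33, t), (1, 34, 9, 40, 33, t), (40, 28, 3, 3, 10, w), (40, 28, 3, 3, 12, s), (40, 28, 3, 3, 31, v), (40, 28, 3, 3, 6, s), (40, 33, 32, 28, 10, w), (40, 33, 32, 28, 12, s), (40, 33, 32, 28, 31, v), (40, 33, 32, 28, 6, s), (40, 35, 40, 18, 10, w), (40, 35, 40, 18, 12, s), (40, 35, 40, 18, 31, v), (40, 35, 40, 18, 6, s), (7, 40, 20, 31, 38, w), (7, 40, 20, 31, 5, t), (7, 9, 30, 4, 38, w), (7, 9, 30, 4, 5, t)}
Natural join on C: {(1, 31, 20, 25, 33, t, 36), (1, 34, 9, 40, 33, t, 36), (40, 28, 3, 3, 10, w, 34), (40, 33, 32, 28, 10, w, 34), (40, 35, 40, 18, 10, w, 34), (7, 40, 20, 31, 38, w, 12), (7, 9, 30, 4, 38, w, 12)}
π_{D, F} gives {(18, w), (25, t), (28, w), (3, w), (31, w), (4, w), (40, t)}.
Selection F != t: {(18, w), (28, w), (3, w), (31, w), (4, w)}
Selection D != 4: {(18, w), (28, w), (3, w), (31, w)}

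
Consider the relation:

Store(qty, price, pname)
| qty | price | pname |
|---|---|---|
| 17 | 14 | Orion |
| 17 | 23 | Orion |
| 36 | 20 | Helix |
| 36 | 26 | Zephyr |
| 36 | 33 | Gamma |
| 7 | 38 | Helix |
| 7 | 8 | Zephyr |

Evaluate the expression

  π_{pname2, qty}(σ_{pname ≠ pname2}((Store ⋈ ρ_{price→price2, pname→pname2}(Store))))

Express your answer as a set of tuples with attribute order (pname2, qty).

ρ[price→price2, pname→pname2]: schema becomes (qty, price2, pname2); tuples unchanged.
Joining Store and ρ_{price→price2, pname→pname2}(Store) on qty yields {(17, 14, Orion, 14, Orion), (17, 14, Orion, 23, Orion), (17, 23, Orion, 14, Orion), (17, 23, Orion, 23, Orion), (36, 20, Helix, 20, Helix), (36, 20, Helix, 26, Zephyr), (36, 20, Helix, 33, Gamma), (36, 26, Zephyr, 20, Helix), (36, 26, Zephyr, 26, Zephyr), (36, 26, Zephyr, 33, Gamma), (36, 33, Gamma, 20, Helix), (36, 33, Gamma, 26, Zephyr), (36, 33, Gamma, 33, Gamma), (7, 38, Helix, 38, Helix), (7, 38, Helix, 8, Zephyr), (7, 8, Zephyr, 38, Helix), (7, 8, Zephyr, 8, Zephyr)}.
Selection pname ≠ pname2: {(36, 20, Helix, 26, Zephyr), (36, 20, Helix, 33, Gamma), (36, 26, Zephyr, 20, Helix), (36, 26, Zephyr, 33, Gamma), (36, 33, Gamma, 20, Helix), (36, 33, Gamma, 26, Zephyr), (7, 38, Helix, 8, Zephyr), (7, 8, Zephyr, 38, Helix)}
Keep only column(s) pname2, qty (3 duplicate(s) eliminated): {(Gamma, 36), (Helix, 36), (Helix, 7), (Zephyr, 36), (Zephyr, 7)}

{(Gamma, 36), (Helix, 36), (Helix, 7), (Zephyr, 36), (Zephyr, 7)}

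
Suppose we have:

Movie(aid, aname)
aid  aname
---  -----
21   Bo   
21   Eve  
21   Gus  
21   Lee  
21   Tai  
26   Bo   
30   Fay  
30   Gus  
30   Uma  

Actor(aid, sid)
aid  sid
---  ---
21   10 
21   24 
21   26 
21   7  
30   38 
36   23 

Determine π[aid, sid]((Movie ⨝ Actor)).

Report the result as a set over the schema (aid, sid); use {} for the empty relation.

{(21, 10), (21, 24), (21, 26), (21, 7), (30, 38)}

Movie ⋈ Actor (natural join on aid): {(21, Bo, 10), (21, Bo, 24), (21, Bo, 26), (21, Bo, 7), (21, Eve, 10), (21, Eve, 24), (21, Eve, 26), (21, Eve, 7), (21, Gus, 10), (21, Gus, 24), (21, Gus, 26), (21, Gus, 7), (21, Lee, 10), (21, Lee, 24), (21, Lee, 26), (21, Lee, 7), (21, Tai, 10), (21, Tai, 24), (21, Tai, 26), (21, Tai, 7), (30, Fay, 38), (30, Gus, 38), (30, Uma, 38)}
π[aid, sid]: project onto (aid, sid) (18 duplicate(s) eliminated) → {(21, 10), (21, 24), (21, 26), (21, 7), (30, 38)}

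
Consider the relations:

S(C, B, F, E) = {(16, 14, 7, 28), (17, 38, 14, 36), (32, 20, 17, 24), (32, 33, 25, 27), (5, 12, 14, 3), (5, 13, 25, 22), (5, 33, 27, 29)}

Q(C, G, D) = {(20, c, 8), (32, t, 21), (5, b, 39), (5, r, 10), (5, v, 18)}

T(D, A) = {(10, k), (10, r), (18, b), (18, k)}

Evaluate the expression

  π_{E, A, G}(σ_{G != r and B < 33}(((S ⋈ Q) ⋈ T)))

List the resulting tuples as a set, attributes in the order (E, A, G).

{(22, b, v), (22, k, v), (3, b, v), (3, k, v)}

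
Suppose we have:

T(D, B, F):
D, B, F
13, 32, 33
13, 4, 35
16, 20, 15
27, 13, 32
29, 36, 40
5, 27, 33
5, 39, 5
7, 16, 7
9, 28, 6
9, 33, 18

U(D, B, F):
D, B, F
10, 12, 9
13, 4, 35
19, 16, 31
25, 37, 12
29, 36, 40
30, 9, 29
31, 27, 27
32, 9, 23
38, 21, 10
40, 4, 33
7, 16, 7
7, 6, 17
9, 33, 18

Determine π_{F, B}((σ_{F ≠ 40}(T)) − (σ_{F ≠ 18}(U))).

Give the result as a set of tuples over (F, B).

{(15, 20), (18, 33), (32, 13), (33, 27), (33, 32), (5, 39), (6, 28)}

Apply σ_{F ≠ 40}; surviving tuples: {(13, 32, 33), (13, 4, 35), (16, 20, 15), (27, 13, 32), (5, 27, 33), (5, 39, 5), (7, 16, 7), (9, 28, 6), (9, 33, 18)}
Apply σ_{F ≠ 18}; surviving tuples: {(10, 12, 9), (13, 4, 35), (19, 16, 31), (25, 37, 12), (29, 36, 40), (30, 9, 29), (31, 27, 27), (32, 9, 23), (38, 21, 10), (40, 4, 33), (7, 16, 7), (7, 6, 17)}
Set difference of the two operands is {(13, 32, 33), (16, 20, 15), (27, 13, 32), (5, 27, 33), (5, 39, 5), (9, 28, 6), (9, 33, 18)}.
π[F, B]: project onto (F, B) → {(15, 20), (18, 33), (32, 13), (33, 27), (33, 32), (5, 39), (6, 28)}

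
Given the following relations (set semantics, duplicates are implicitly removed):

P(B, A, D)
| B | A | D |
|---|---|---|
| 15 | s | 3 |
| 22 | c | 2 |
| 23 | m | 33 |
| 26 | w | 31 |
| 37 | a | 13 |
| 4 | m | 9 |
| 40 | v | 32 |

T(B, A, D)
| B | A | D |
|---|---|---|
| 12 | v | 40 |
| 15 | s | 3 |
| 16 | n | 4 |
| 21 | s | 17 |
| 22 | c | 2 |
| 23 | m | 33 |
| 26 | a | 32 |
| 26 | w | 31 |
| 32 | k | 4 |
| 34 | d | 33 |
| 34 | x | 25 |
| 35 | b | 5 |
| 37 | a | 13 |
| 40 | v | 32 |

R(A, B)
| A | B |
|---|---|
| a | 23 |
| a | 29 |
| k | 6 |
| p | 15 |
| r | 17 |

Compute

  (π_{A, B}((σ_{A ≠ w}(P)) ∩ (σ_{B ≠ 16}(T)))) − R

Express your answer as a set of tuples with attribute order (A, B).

{(a, 37), (c, 22), (m, 23), (s, 15), (v, 40)}

Apply σ_{A ≠ w}; surviving tuples: {(15, s, 3), (22, c, 2), (23, m, 33), (37, a, 13), (4, m, 9), (40, v, 32)}
Apply σ_{B ≠ 16}; surviving tuples: {(12, v, 40), (15, s, 3), (21, s, 17), (22, c, 2), (23, m, 33), (26, a, 32), (26, w, 31), (32, k, 4), (34, d, 33), (34, x, 25), (35, b, 5), (37, a, 13), (40, v, 32)}
Intersection: {(15, s, 3), (22, c, 2), (23, m, 33), (37, a, 13), (4, m, 9), (40, v, 32)} with {(12, v, 40), (15, s, 3), (21, s, 17), (22, c, 2), (23, m, 33), (26, a, 32), (26, w, 31), (32, k, 4), (34, d, 33), (34, x, 25), (35, b, 5), (37, a, 13), (40, v, 32)} → {(15, s, 3), (22, c, 2), (23, m, 33), (37, a, 13), (40, v, 32)}
Projecting to A, B: {(a, 37), (c, 22), (m, 23), (s, 15), (v, 40)}
Difference: {(a, 37), (c, 22), (m, 23), (s, 15), (v, 40)} with {(a, 23), (a, 29), (k, 6), (p, 15), (r, 17)} → {(a, 37), (c, 22), (m, 23), (s, 15), (v, 40)}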